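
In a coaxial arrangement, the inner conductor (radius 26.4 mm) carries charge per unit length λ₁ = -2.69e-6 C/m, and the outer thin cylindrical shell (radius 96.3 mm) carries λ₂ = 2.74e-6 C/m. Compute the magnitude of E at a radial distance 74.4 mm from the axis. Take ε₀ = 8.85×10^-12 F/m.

By cylindrical symmetry E is radial; use a coaxial Gaussian cylinder of radius 74.4 mm and length L (between the conductors, 26.4 mm < r < 96.3 mm).
The shell at 96.3 mm lies outside the Gaussian surface, so λ_enc = λ₁ = -2.69×10^-6 C/m.
Gauss's law: E·2πrL = λ_enc L/ε₀.
E = |λ_enc|/(2πε₀r) = (2.69×10^-6)/(2π·8.85×10^-12·0.0744) = 6.50×10^5 N/C.

6.50×10^5 N/C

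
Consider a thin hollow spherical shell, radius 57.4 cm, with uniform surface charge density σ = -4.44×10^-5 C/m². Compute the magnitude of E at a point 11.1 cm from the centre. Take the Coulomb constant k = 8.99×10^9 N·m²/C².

E = 0

Use a concentric Gaussian sphere at r = 11.1 cm (inside the shell, r < 57.4 cm).
No charge lies within this surface, so Q_enc = 0 and Gauss's law gives E·4πr² = 0 ⇒ E = 0.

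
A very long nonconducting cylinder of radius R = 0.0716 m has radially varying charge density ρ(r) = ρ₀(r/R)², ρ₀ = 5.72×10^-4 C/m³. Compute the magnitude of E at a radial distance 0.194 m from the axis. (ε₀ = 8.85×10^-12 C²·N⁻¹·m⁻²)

|E| ≈ 4.27e5 V/m

Take a coaxial cylindrical Gaussian surface of radius r = 0.194 m and length L (r > R, full charge per length enclosed).
λ_enc = 2π ∫₀^R ρ₀(r'/R)^2 r' dr' = 2πρ₀R²/4 = 4.606×10^-6 C/m.
Applying ∮E·dA = Q_enc/ε₀ with the end caps contributing no flux:
E = |λ_enc|/(2πε₀r) = (4.606×10^-6)/(2π·8.85×10^-12·0.194) = 4.27×10^5 N/C.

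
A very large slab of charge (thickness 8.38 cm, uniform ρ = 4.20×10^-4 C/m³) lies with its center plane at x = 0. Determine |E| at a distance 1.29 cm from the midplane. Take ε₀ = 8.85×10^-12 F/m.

|E| ≈ 6.12×10^5 N/C

By symmetry E is perpendicular to the slab. A Gaussian pillbox from −1.29 cm to +1.29 cm (face area A) lies entirely within the slab.
Q_enc = ρ·(2x)·A and flux = 2EA, so 2EA = 2ρxA/ε₀ ⇒ E = |ρ|x/ε₀.
E = (4.20×10^-4)(0.0129)/(8.85×10^-12) = 6.12×10^5 N/C.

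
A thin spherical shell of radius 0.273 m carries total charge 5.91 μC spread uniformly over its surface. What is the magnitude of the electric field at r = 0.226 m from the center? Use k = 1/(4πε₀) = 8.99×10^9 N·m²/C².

Use a concentric Gaussian sphere at r = 0.226 m (inside the shell, r < 0.273 m).
No charge lies within this surface, so Q_enc = 0 and Gauss's law gives E·4πr² = 0 ⇒ E = 0.

E = 0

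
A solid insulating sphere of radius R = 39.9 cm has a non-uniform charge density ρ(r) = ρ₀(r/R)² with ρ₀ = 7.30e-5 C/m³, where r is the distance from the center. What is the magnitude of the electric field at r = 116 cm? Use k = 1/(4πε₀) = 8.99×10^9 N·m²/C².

By spherical symmetry E is radial; choose a Gaussian sphere of radius r = 116 cm (r > R, all charge enclosed).
Q_enc = 4π ∫₀^R ρ₀(r'/R)^2 r'² dr' = 4πρ₀R³/5 = 1.165×10^-5 C.
By Gauss's law, ∮E·dA = E·4πr² = Q_enc/ε₀.
E = k|Q_enc|/r² = (8.99×10^9)(1.165e-5)/(1.16)² = 7.79×10^4 N/C.

7.79e4 N/C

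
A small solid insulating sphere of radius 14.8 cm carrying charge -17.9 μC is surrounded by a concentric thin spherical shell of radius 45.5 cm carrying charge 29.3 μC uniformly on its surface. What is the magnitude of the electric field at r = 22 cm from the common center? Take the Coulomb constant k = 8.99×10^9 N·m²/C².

E ≈ 3.32×10^6 V/m

Take a concentric spherical Gaussian surface of radius r = 22 cm (between the bodies, 14.8 cm < r < 45.5 cm).
The shell at 45.5 cm lies outside the Gaussian surface, so Q_enc = -17.9 μC = -1.79e-5 C.
Since E is radial and uniform over the Gaussian sphere, Φ = E·4πr² = Q_enc/ε₀.
E = k|Q_enc|/r² = (8.99×10^9)(1.79e-5)/(0.22)² = 3.32e6 N/C.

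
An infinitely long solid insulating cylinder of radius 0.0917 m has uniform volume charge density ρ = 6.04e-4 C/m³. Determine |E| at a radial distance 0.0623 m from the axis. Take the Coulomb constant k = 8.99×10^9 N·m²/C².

Take a coaxial cylindrical Gaussian surface of radius r = 0.0623 m and length L (r < R).
Charge inside radius r per length L is ρ·πr²·L, so λ_enc = ρπr² = 7.365e-6 C/m.
Gauss's law: E·2πrL = λ_enc L/ε₀.
E = 2k|λ_enc|/r = 2(8.99×10^9)(7.365×10^-6)/(0.0623) = 2.13×10^6 N/C.

|E| = 2.13e6 N/C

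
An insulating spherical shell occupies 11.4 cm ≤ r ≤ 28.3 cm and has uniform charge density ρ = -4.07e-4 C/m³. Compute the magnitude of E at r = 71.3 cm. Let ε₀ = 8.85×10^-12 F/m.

By spherical symmetry E is radial; choose a Gaussian sphere of radius r = 71.3 cm (r > 28.3 cm, enclosing the whole shell).
Q_enc = ρ·(4π/3)(b³ − a³) = (-4.07×10^-4)·(4π/3)·((0.283)³ − (0.114)³) = -3.611×10^-5 C.
Gauss's law: E·4πr² = Q_enc/ε₀.
E = |Q_enc|/(4πε₀r²) = (3.611×10^-5)/(4π·8.85×10^-12·(0.713)²) = 6.39×10^5 N/C.

E ≈ 6.39e5 N/C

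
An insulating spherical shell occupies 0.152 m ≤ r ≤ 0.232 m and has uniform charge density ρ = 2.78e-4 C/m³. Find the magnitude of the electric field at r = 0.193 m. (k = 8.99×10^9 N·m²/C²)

E = 1.03×10^6 V/m

By spherical symmetry E is radial; choose a Gaussian sphere of radius r = 0.193 m (within the shell material, 0.152 m < r < 0.232 m).
Only the shell between 0.152 m and r is enclosed: Q_enc = ρ·(4π/3)(r³ − a³) = (2.78×10^-4)·(4π/3)·((0.193)³ − (0.152)³) = 4.282×10^-6 C.
Gauss's law: E·4πr² = Q_enc/ε₀.
E = k|Q_enc|/r² = (8.99×10^9)(4.282×10^-6)/(0.193)² = 1.03×10^6 N/C.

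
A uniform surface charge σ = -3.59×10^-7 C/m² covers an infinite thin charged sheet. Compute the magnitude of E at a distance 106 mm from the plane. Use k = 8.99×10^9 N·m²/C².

By planar symmetry E is perpendicular to the sheet and uniform; use a Gaussian pillbox with flat faces of area A on each side of the sheet.
Only the two end caps contribute flux: Φ = 2EA. With Q_enc = σA, Gauss's law gives E = |σ|/(2ε₀).
E = 2πk|σ| = 2π(8.99×10^9)(3.59×10^-7) = 2.03×10^4 N/C.

|E| ≈ 2.03×10^4 N/C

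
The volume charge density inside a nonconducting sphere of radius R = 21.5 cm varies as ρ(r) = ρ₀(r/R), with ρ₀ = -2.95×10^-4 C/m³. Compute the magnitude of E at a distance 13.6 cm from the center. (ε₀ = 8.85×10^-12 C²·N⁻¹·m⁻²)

Symmetry ⇒ E = E(r) r̂. Gaussian sphere of radius r = 13.6 cm (r < R).
Integrate the density: Q_enc = 4π ∫₀^r ρ₀(r'/R)^1 r'² dr' = 4πρ₀ r^4/(4·R) = -1.475×10^-6 C.
By Gauss's law, ∮E·dA = E·4πr² = Q_enc/ε₀.
E = |Q_enc|/(4πε₀r²) = (1.475×10^-6)/(4π·8.85×10^-12·(0.136)²) = 7.17×10^5 N/C.

|E| = 7.17×10^5 N/C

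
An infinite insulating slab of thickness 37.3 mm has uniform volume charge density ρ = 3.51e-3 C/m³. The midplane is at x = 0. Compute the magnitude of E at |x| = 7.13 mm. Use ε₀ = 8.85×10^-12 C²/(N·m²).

By symmetry E is perpendicular to the slab. A Gaussian pillbox from −7.13 mm to +7.13 mm (face area A) lies entirely within the slab.
Q_enc = ρ·(2x)·A and flux = 2EA, so 2EA = 2ρxA/ε₀ ⇒ E = |ρ|x/ε₀.
E = (3.51×10^-3)(0.00713)/(8.85×10^-12) = 2.83×10^6 N/C.

|E| = 2.83e6 V/m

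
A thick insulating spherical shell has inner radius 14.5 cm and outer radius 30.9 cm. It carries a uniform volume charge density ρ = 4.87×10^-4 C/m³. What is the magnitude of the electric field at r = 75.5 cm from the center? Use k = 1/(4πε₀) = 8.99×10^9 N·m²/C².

By spherical symmetry E is radial; choose a Gaussian sphere of radius r = 75.5 cm (r > 30.9 cm, enclosing the whole shell).
Q_enc = ρ·(4π/3)(b³ − a³) = (4.87×10^-4)·(4π/3)·((0.309)³ − (0.145)³) = 5.397×10^-5 C.
Since E is radial and uniform over the Gaussian sphere, Φ = E·4πr² = Q_enc/ε₀.
E = k|Q_enc|/r² = (8.99×10^9)(5.397e-5)/(0.755)² = 8.51×10^5 N/C.

|E| = 8.51×10^5 N/C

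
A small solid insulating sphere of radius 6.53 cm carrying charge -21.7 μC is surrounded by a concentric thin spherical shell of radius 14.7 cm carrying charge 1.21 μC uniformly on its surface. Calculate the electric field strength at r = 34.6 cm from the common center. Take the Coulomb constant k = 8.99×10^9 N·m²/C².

Symmetry ⇒ E = E(r) r̂. Gaussian sphere of radius r = 34.6 cm (r > 14.7 cm, enclosing both).
Q_enc = (-21.7 μC) + (1.21 μC) = -2.049×10^-5 C.
Since E is radial and uniform over the Gaussian sphere, Φ = E·4πr² = Q_enc/ε₀.
E = k|Q_enc|/r² = (8.99×10^9)(2.049×10^-5)/(0.346)² = 1.54×10^6 N/C.

E = 1.54×10^6 N/C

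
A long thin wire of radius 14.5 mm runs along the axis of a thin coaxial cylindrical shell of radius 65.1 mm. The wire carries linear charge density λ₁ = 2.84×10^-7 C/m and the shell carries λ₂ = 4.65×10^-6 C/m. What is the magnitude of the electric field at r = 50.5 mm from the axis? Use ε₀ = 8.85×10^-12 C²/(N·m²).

By cylindrical symmetry E is radial; use a coaxial Gaussian cylinder of radius 50.5 mm and length L (between the conductors, 14.5 mm < r < 65.1 mm).
The shell at 65.1 mm lies outside the Gaussian surface, so λ_enc = λ₁ = 2.84e-7 C/m.
Applying ∮E·dA = Q_enc/ε₀ with the end caps contributing no flux:
E = |λ_enc|/(2πε₀r) = (2.84e-7)/(2π·8.85×10^-12·0.0505) = 1.01×10^5 N/C.

|E| = 1.01×10^5 N/C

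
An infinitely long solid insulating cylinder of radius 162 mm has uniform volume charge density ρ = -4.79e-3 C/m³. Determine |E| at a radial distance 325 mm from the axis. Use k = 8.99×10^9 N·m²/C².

E = 2.18e7 N/C

Take a coaxial cylindrical Gaussian surface of radius r = 325 mm and length L (r > 162 mm, full cross-section enclosed).
λ_enc = ρ·πR² = (-4.79×10^-3)π(0.162)² = -3.949e-4 C/m.
Applying ∮E·dA = Q_enc/ε₀ with the end caps contributing no flux:
E = 2k|λ_enc|/r = 2(8.99×10^9)(3.949×10^-4)/(0.325) = 2.18×10^7 N/C.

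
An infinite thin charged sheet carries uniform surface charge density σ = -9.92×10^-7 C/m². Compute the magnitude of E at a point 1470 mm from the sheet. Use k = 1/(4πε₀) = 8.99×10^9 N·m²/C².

By planar symmetry E is perpendicular to the sheet and uniform; use a Gaussian pillbox with flat faces of area A on each side of the sheet.
Flux Φ = 2EA and Q_enc = σA, so 2EA = σA/ε₀ ⇒ E = |σ|/(2ε₀), independent of distance.
E = 2πk|σ| = 2π(8.99×10^9)(9.92e-7) = 5.60×10^4 N/C.

|E| ≈ 5.60e4 N/C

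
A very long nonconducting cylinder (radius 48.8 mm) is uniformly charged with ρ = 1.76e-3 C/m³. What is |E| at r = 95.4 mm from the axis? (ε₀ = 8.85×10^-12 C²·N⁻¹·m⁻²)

|E| ≈ 2.48×10^6 N/C

By cylindrical symmetry E is radial; use a coaxial Gaussian cylinder of radius 95.4 mm and length L (r > 48.8 mm, full cross-section enclosed).
λ_enc = ρ·πR² = (1.76×10^-3)π(0.0488)² = 1.317e-5 C/m.
By Gauss's law (flux through the curved wall only), E·2πrL = λ_enc L/ε₀.
E = |λ_enc|/(2πε₀r) = (1.317e-5)/(2π·8.85×10^-12·0.0954) = 2.48×10^6 N/C.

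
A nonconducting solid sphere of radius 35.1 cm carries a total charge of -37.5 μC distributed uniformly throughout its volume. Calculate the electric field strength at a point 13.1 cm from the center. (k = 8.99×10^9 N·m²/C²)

By spherical symmetry E is radial; choose a Gaussian sphere of radius r = 13.1 cm (r < R).
For a uniform sphere the enclosed fraction is (r/R)³, so Q_enc = (-37.5 μC)(0.131/0.351)³ = -1.95×10^-6 C.
By Gauss's law, ∮E·dA = E·4πr² = Q_enc/ε₀.
E = k|Q_enc|/r² = (8.99×10^9)(1.95×10^-6)/(0.131)² = 1.02×10^6 N/C.

|E| = 1.02×10^6 N/C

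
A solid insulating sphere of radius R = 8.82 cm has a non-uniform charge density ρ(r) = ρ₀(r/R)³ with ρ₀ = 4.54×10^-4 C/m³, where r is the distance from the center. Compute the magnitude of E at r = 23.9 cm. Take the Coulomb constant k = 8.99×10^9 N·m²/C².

Use a concentric Gaussian sphere at r = 23.9 cm (r > R, all charge enclosed).
Q_enc = 4π ∫₀^R ρ₀(r'/R)^3 r'² dr' = 4πρ₀R³/6 = 6.524e-7 C.
By Gauss's law, ∮E·dA = E·4πr² = Q_enc/ε₀.
E = k|Q_enc|/r² = (8.99×10^9)(6.524×10^-7)/(0.239)² = 1.03×10^5 N/C.

|E| ≈ 1.03×10^5 V/m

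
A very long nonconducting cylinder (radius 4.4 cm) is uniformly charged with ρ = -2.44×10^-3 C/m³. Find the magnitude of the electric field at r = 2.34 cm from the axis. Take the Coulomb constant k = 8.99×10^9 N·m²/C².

E = 3.23e6 V/m

Choose a coaxial cylinder of radius r = 2.34 cm (arbitrary length L) as the Gaussian surface (r < R).
Charge inside radius r per length L is ρ·πr²·L, so λ_enc = ρπr² = -4.197e-6 C/m.
Applying ∮E·dA = Q_enc/ε₀ with the end caps contributing no flux:
E = 2k|λ_enc|/r = 2(8.99×10^9)(4.197×10^-6)/(0.0234) = 3.23e6 N/C.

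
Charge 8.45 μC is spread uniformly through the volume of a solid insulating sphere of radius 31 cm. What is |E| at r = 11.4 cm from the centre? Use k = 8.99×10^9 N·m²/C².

Use a concentric Gaussian sphere at r = 11.4 cm (r < R).
Only the charge within r is enclosed: Q_enc = Q·(r/R)³ = (8.45 μC)·(11.4 cm/31 cm)³ = 4.202×10^-7 C.
Gauss's law: E·4πr² = Q_enc/ε₀.
E = k|Q_enc|/r² = (8.99×10^9)(4.202×10^-7)/(0.114)² = 2.91×10^5 N/C.

|E| = 2.91×10^5 N/C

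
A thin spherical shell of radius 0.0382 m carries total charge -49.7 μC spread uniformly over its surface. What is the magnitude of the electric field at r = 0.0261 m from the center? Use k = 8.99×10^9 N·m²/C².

E = 0 (no enclosed charge)

Use a concentric Gaussian sphere at r = 0.0261 m (inside the shell, r < 0.0382 m).
All the charge is outside the Gaussian surface: Q_enc = 0, hence E = 0 everywhere inside the shell.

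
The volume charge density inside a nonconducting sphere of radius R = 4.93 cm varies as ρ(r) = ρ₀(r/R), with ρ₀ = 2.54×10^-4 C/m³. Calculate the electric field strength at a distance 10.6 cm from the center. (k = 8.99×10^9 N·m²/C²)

E ≈ 7.65×10^4 V/m

Use a concentric Gaussian sphere at r = 10.6 cm (r > R, all charge enclosed).
Q_enc = 4π ∫₀^R ρ₀(r'/R)^1 r'² dr' = 4πρ₀R³/4 = 9.561e-8 C.
Applying ∮E·dA = Q_enc/ε₀ with Φ = E(4πr²):
E = k|Q_enc|/r² = (8.99×10^9)(9.561×10^-8)/(0.106)² = 7.65×10^4 N/C.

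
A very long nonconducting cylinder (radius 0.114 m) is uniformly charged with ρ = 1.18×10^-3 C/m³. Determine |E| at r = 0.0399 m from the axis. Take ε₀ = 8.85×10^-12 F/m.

2.66×10^6 V/m

Coaxial Gaussian cylinder, radius r = 0.0399 m, length L (r < R).
Enclosed charge per unit length: λ_enc = ρ·πr² = (1.18×10^-3)π(0.0399)² = 5.902×10^-6 C/m.
Since E is radial and uniform over the curved surface, Φ = E·2πrL = Q_enc/ε₀ = λ_enc L/ε₀.
E = |λ_enc|/(2πε₀r) = (5.902e-6)/(2π·8.85×10^-12·0.0399) = 2.66×10^6 N/C.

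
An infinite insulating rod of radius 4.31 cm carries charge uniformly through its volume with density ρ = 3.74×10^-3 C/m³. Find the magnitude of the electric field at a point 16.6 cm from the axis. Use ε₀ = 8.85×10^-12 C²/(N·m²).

Take a coaxial cylindrical Gaussian surface of radius r = 16.6 cm and length L (r > 4.31 cm, full cross-section enclosed).
λ_enc = ρ·πR² = (3.74e-3)π(0.0431)² = 2.183×10^-5 C/m.
By Gauss's law (flux through the curved wall only), E·2πrL = λ_enc L/ε₀.
E = |λ_enc|/(2πε₀r) = (2.183×10^-5)/(2π·8.85×10^-12·0.166) = 2.36×10^6 N/C.

E = 2.36×10^6 V/m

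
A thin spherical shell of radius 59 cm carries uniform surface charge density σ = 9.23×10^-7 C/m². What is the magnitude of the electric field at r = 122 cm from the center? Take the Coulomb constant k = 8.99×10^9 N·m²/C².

|E| ≈ 2.44×10^4 N/C

Use a concentric Gaussian sphere at r = 122 cm (r > 59 cm).
The entire shell is enclosed: Q_enc = σ·4πR² = (9.23×10^-7)·4π·(0.59)² = 4.038×10^-6 C.
Since E is radial and uniform over the Gaussian sphere, Φ = E·4πr² = Q_enc/ε₀.
E = k|Q_enc|/r² = (8.99×10^9)(4.038×10^-6)/(1.22)² = 2.44×10^4 N/C.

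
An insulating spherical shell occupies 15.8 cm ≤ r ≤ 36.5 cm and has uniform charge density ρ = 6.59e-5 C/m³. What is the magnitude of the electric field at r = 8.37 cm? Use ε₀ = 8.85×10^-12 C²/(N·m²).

E = 0

Take a concentric spherical Gaussian surface of radius r = 8.37 cm (r < 15.8 cm, inside the empty cavity).
Q_enc = 0 (all charge lies at larger r); Gauss's law gives E = 0.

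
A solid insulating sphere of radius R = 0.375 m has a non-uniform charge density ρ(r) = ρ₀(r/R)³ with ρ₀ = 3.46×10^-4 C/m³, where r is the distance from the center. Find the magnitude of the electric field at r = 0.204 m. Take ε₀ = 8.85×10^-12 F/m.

|E| ≈ 2.14×10^5 N/C

By spherical symmetry E is radial; choose a Gaussian sphere of radius r = 0.204 m (r < R).
Integrate the density: Q_enc = 4π ∫₀^r ρ₀(r'/R)^3 r'² dr' = 4πρ₀ r^6/(6·R³) = 9.904×10^-7 C.
Applying ∮E·dA = Q_enc/ε₀ with Φ = E(4πr²):
E = |Q_enc|/(4πε₀r²) = (9.904×10^-7)/(4π·8.85×10^-12·(0.204)²) = 2.14×10^5 N/C.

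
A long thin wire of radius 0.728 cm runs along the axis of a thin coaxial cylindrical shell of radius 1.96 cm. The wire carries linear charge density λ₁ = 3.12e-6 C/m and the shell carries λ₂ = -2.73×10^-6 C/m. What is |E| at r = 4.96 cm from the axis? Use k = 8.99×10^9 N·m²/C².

1.41×10^5 N/C

Take a coaxial cylindrical Gaussian surface of radius r = 4.96 cm and length L (r > 1.96 cm, enclosing both).
λ_enc = λ₁ + λ₂ = (3.12×10^-6) + (-2.73×10^-6) = 3.90×10^-7 C/m.
Gauss's law: E·2πrL = λ_enc L/ε₀.
E = 2k|λ_enc|/r = 2(8.99×10^9)(3.90×10^-7)/(0.0496) = 1.41×10^5 N/C.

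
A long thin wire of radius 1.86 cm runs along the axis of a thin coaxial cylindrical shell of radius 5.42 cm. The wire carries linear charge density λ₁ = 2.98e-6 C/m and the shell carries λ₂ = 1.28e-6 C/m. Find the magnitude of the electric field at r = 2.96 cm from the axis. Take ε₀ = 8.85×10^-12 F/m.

Coaxial Gaussian cylinder, radius r = 2.96 cm, length L (between the conductors, 1.86 cm < r < 5.42 cm).
Only the inner wire is enclosed; the outer shell contributes nothing inside itself. λ_enc = λ₁ = 2.98e-6 C/m.
Gauss's law: E·2πrL = λ_enc L/ε₀.
E = |λ_enc|/(2πε₀r) = (2.98×10^-6)/(2π·8.85×10^-12·0.0296) = 1.81e6 N/C.

1.81×10^6 N/C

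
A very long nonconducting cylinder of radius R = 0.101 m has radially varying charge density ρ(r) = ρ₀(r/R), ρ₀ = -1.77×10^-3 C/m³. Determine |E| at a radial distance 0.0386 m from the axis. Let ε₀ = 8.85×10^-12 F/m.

|E| = 9.83e5 N/C

Coaxial Gaussian cylinder, radius r = 0.0386 m, length L (r < R).
λ_enc = ∫₀^r ρ(r')·2πr' dr' = (2πρ₀/R)·r^3/3 = -2.111e-6 C/m.
Applying ∮E·dA = Q_enc/ε₀ with the end caps contributing no flux:
E = |λ_enc|/(2πε₀r) = (2.111×10^-6)/(2π·8.85×10^-12·0.0386) = 9.83×10^5 N/C.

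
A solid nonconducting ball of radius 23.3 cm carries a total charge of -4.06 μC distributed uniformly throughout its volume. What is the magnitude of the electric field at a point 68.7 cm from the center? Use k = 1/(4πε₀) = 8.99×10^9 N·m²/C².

E = 7.73e4 V/m

Symmetry ⇒ E = E(r) r̂. Gaussian sphere of radius r = 68.7 cm (r > R, so the entire charge is enclosed).
Q_enc = -4.06 μC = -4.06×10^-6 C.
Applying ∮E·dA = Q_enc/ε₀ with Φ = E(4πr²):
E = k|Q_enc|/r² = (8.99×10^9)(4.06e-6)/(0.687)² = 7.73×10^4 N/C.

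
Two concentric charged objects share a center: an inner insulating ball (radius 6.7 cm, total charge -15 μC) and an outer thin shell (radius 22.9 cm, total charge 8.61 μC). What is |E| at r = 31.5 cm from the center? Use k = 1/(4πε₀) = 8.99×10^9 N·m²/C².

5.79×10^5 N/C

By spherical symmetry E is radial; choose a Gaussian sphere of radius r = 31.5 cm (r > 22.9 cm, enclosing both).
Q_enc = (-15 μC) + (8.61 μC) = -6.39×10^-6 C.
Gauss's law: E·4πr² = Q_enc/ε₀.
E = k|Q_enc|/r² = (8.99×10^9)(6.39×10^-6)/(0.315)² = 5.79e5 N/C.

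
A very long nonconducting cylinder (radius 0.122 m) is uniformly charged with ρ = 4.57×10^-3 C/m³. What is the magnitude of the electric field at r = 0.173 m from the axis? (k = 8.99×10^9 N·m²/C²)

|E| = 2.22×10^7 V/m

By cylindrical symmetry E is radial; use a coaxial Gaussian cylinder of radius 0.173 m and length L (r > 0.122 m, full cross-section enclosed).
λ_enc = ρ·πR² = (4.57e-3)π(0.122)² = 2.137×10^-4 C/m.
By Gauss's law (flux through the curved wall only), E·2πrL = λ_enc L/ε₀.
E = 2k|λ_enc|/r = 2(8.99×10^9)(2.137×10^-4)/(0.173) = 2.22×10^7 N/C.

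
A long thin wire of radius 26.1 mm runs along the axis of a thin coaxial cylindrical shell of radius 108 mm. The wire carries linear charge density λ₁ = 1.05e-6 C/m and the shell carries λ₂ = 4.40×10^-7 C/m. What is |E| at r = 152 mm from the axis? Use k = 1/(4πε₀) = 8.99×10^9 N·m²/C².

|E| ≈ 1.76×10^5 N/C

Choose a coaxial cylinder of radius r = 152 mm (arbitrary length L) as the Gaussian surface (r > 108 mm, enclosing both).
λ_enc = λ₁ + λ₂ = (1.05e-6) + (4.40e-7) = 1.49×10^-6 C/m.
Since E is radial and uniform over the curved surface, Φ = E·2πrL = Q_enc/ε₀ = λ_enc L/ε₀.
E = 2k|λ_enc|/r = 2(8.99×10^9)(1.49×10^-6)/(0.152) = 1.76×10^5 N/C.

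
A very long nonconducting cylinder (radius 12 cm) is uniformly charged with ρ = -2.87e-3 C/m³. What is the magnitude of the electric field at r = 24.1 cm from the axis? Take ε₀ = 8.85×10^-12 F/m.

Coaxial Gaussian cylinder, radius r = 24.1 cm, length L (r > 12 cm, full cross-section enclosed).
λ_enc = ρ·πR² = (-2.87×10^-3)π(0.12)² = -1.298×10^-4 C/m.
Applying ∮E·dA = Q_enc/ε₀ with the end caps contributing no flux:
E = |λ_enc|/(2πε₀r) = (1.298e-4)/(2π·8.85×10^-12·0.241) = 9.69×10^6 N/C.

9.69×10^6 N/C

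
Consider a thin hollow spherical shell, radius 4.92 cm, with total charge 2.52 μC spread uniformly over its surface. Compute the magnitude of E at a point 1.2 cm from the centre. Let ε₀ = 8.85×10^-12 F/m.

|E| = 0 N/C

Use a concentric Gaussian sphere at r = 1.2 cm (inside the shell, r < 4.92 cm).
All the charge is outside the Gaussian surface: Q_enc = 0, hence E = 0 everywhere inside the shell.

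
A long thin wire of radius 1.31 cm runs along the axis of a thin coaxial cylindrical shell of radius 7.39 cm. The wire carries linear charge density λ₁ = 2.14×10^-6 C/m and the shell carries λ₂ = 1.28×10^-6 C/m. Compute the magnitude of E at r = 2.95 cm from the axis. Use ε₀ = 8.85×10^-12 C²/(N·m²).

|E| ≈ 1.30×10^6 N/C

Coaxial Gaussian cylinder, radius r = 2.95 cm, length L (between the conductors, 1.31 cm < r < 7.39 cm).
Only the inner wire is enclosed; the outer shell contributes nothing inside itself. λ_enc = λ₁ = 2.14e-6 C/m.
Gauss's law: E·2πrL = λ_enc L/ε₀.
E = |λ_enc|/(2πε₀r) = (2.14×10^-6)/(2π·8.85×10^-12·0.0295) = 1.30×10^6 N/C.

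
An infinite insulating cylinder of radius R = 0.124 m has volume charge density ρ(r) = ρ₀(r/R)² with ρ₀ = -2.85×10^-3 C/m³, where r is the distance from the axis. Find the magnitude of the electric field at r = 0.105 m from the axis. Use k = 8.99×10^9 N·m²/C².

Take a coaxial cylindrical Gaussian surface of radius r = 0.105 m and length L (r < R).
λ_enc = ∫₀^r ρ(r')·2πr' dr' = (2πρ₀/R²)·r^4/4 = -3.539e-5 C/m.
By Gauss's law (flux through the curved wall only), E·2πrL = λ_enc L/ε₀.
E = 2k|λ_enc|/r = 2(8.99×10^9)(3.539×10^-5)/(0.105) = 6.06e6 N/C.

|E| ≈ 6.06×10^6 V/m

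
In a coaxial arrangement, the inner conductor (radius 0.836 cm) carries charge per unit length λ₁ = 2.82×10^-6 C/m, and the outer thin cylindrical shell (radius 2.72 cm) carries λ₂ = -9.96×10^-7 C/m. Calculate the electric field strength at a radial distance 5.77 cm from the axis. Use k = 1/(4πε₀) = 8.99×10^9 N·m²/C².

|E| ≈ 5.68×10^5 V/m

By cylindrical symmetry E is radial; use a coaxial Gaussian cylinder of radius 5.77 cm and length L (r > 2.72 cm, enclosing both).
λ_enc = λ₁ + λ₂ = (2.82e-6) + (-9.96e-7) = 1.824×10^-6 C/m.
Gauss's law: E·2πrL = λ_enc L/ε₀.
E = 2k|λ_enc|/r = 2(8.99×10^9)(1.824×10^-6)/(0.0577) = 5.68e5 N/C.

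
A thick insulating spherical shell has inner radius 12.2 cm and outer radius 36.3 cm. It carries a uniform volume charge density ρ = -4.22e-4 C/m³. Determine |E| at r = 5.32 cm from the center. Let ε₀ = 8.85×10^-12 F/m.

E = 0 (no enclosed charge)

Use a concentric Gaussian sphere at r = 5.32 cm (r < 12.2 cm, inside the empty cavity).
Q_enc = 0 (all charge lies at larger r); Gauss's law gives E = 0.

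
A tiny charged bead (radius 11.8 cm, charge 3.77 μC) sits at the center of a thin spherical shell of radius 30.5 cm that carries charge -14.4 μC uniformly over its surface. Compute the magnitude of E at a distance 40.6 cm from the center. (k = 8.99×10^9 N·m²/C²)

|E| ≈ 5.80×10^5 V/m

By spherical symmetry E is radial; choose a Gaussian sphere of radius r = 40.6 cm (r > 30.5 cm, enclosing both).
Q_enc = (3.77 μC) + (-14.4 μC) = -1.063×10^-5 C.
Applying ∮E·dA = Q_enc/ε₀ with Φ = E(4πr²):
E = k|Q_enc|/r² = (8.99×10^9)(1.063×10^-5)/(0.406)² = 5.80e5 N/C.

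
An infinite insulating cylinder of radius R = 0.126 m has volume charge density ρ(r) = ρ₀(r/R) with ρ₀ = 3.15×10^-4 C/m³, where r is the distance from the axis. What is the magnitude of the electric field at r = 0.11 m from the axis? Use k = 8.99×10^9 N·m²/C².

Choose a coaxial cylinder of radius r = 0.11 m (arbitrary length L) as the Gaussian surface (r < R).
λ_enc = ∫₀^r ρ(r')·2πr' dr' = (2πρ₀/R)·r^3/3 = 6.969×10^-6 C/m.
Since E is radial and uniform over the curved surface, Φ = E·2πrL = Q_enc/ε₀ = λ_enc L/ε₀.
E = 2k|λ_enc|/r = 2(8.99×10^9)(6.969×10^-6)/(0.11) = 1.14×10^6 N/C.

1.14×10^6 V/m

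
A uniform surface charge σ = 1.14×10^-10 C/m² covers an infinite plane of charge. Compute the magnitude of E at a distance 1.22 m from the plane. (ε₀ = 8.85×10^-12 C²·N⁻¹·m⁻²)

The symmetry is planar: E is normal to the sheet and the same magnitude on both sides. Take a pillbox straddling the sheet with end-cap area A.
Flux Φ = 2EA and Q_enc = σA, so 2EA = σA/ε₀ ⇒ E = |σ|/(2ε₀), independent of distance.
E = |σ|/(2ε₀) = (1.14×10^-10)/(2·8.85×10^-12) = 6.44 N/C.

6.44 N/C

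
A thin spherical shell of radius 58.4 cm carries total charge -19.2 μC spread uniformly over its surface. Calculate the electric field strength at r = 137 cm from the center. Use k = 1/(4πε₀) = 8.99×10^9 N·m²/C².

|E| = 9.20×10^4 V/m

Take a concentric spherical Gaussian surface of radius r = 137 cm (r > 58.4 cm).
The entire shell is enclosed: Q_enc = -1.92e-5 C.
Since E is radial and uniform over the Gaussian sphere, Φ = E·4πr² = Q_enc/ε₀.
E = k|Q_enc|/r² = (8.99×10^9)(1.92×10^-5)/(1.37)² = 9.20×10^4 N/C.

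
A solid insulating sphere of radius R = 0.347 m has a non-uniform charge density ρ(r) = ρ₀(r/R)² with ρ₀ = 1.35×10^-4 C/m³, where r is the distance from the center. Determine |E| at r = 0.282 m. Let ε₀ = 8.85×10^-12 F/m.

5.68×10^5 V/m

Take a concentric spherical Gaussian surface of radius r = 0.282 m (r < R).
Q_enc = ∫₀^r ρ(r')·4πr'² dr' = (4πρ₀/R²) ∫₀^r r'^4 dr' = 4πρ₀ r^5/(5·R²) = 5.025×10^-6 C.
Since E is radial and uniform over the Gaussian sphere, Φ = E·4πr² = Q_enc/ε₀.
E = |Q_enc|/(4πε₀r²) = (5.025e-6)/(4π·8.85×10^-12·(0.282)²) = 5.68×10^5 N/C.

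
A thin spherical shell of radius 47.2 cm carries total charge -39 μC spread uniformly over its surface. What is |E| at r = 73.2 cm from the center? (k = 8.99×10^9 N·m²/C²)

Symmetry ⇒ E = E(r) r̂. Gaussian sphere of radius r = 73.2 cm (r > 47.2 cm).
The entire shell is enclosed: Q_enc = -3.90e-5 C.
By Gauss's law, ∮E·dA = E·4πr² = Q_enc/ε₀.
E = k|Q_enc|/r² = (8.99×10^9)(3.90×10^-5)/(0.732)² = 6.54×10^5 N/C.

|E| ≈ 6.54e5 V/m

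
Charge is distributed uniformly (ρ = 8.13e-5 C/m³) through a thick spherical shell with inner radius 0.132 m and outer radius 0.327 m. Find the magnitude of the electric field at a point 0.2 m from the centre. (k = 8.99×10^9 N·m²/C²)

E = 4.36e5 V/m

Take a concentric spherical Gaussian surface of radius r = 0.2 m (within the shell material, 0.132 m < r < 0.327 m).
Only the shell between 0.132 m and r is enclosed: Q_enc = ρ·(4π/3)(r³ − a³) = (8.13×10^-5)·(4π/3)·((0.2)³ − (0.132)³) = 1.941×10^-6 C.
Applying ∮E·dA = Q_enc/ε₀ with Φ = E(4πr²):
E = k|Q_enc|/r² = (8.99×10^9)(1.941e-6)/(0.2)² = 4.36×10^5 N/C.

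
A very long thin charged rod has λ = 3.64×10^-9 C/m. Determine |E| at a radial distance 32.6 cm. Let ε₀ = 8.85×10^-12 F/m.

Take a coaxial cylindrical Gaussian surface of radius r = 32.6 cm and length L.
Q_enc = λL, so λ_enc = 3.64×10^-9 C/m.
By Gauss's law (flux through the curved wall only), E·2πrL = λ_enc L/ε₀.
E = |λ_enc|/(2πε₀r) = (3.64×10^-9)/(2π·8.85×10^-12·0.326) = 201 N/C.

|E| ≈ 201 N/C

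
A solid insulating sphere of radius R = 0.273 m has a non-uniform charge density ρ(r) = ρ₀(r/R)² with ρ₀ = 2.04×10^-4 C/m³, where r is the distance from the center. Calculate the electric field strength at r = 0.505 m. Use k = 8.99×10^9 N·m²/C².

|E| = 3.68×10^5 N/C

By spherical symmetry E is radial; choose a Gaussian sphere of radius r = 0.505 m (r > R, all charge enclosed).
Q_enc = 4π ∫₀^R ρ₀(r'/R)^2 r'² dr' = 4πρ₀R³/5 = 1.043×10^-5 C.
Applying ∮E·dA = Q_enc/ε₀ with Φ = E(4πr²):
E = k|Q_enc|/r² = (8.99×10^9)(1.043e-5)/(0.505)² = 3.68×10^5 N/C.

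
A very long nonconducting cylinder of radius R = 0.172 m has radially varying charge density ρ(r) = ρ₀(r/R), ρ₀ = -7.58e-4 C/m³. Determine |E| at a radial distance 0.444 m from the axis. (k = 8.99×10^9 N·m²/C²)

Take a coaxial cylindrical Gaussian surface of radius r = 0.444 m and length L (r > R, full charge per length enclosed).
λ_enc = 2π ∫₀^R ρ₀(r'/R)^1 r' dr' = 2πρ₀R²/3 = -4.697×10^-5 C/m.
Since E is radial and uniform over the curved surface, Φ = E·2πrL = Q_enc/ε₀ = λ_enc L/ε₀.
E = 2k|λ_enc|/r = 2(8.99×10^9)(4.697×10^-5)/(0.444) = 1.90×10^6 N/C.

1.90×10^6 N/C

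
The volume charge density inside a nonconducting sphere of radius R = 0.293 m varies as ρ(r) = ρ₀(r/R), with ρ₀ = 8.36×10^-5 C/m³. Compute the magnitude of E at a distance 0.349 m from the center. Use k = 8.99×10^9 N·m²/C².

Use a concentric Gaussian sphere at r = 0.349 m (r > R, all charge enclosed).
Q_enc = 4π ∫₀^R ρ₀(r'/R)^1 r'² dr' = 4πρ₀R³/4 = 6.606e-6 C.
Gauss's law: E·4πr² = Q_enc/ε₀.
E = k|Q_enc|/r² = (8.99×10^9)(6.606e-6)/(0.349)² = 4.88e5 N/C.

E = 4.88e5 V/m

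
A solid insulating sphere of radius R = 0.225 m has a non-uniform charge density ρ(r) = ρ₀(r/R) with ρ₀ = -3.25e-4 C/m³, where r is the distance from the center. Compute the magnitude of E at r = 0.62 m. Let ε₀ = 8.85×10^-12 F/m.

Use a concentric Gaussian sphere at r = 0.62 m (r > R, all charge enclosed).
Q_enc = 4π ∫₀^R ρ₀(r'/R)^1 r'² dr' = 4πρ₀R³/4 = -1.163×10^-5 C.
By Gauss's law, ∮E·dA = E·4πr² = Q_enc/ε₀.
E = |Q_enc|/(4πε₀r²) = (1.163×10^-5)/(4π·8.85×10^-12·(0.62)²) = 2.72×10^5 N/C.

E ≈ 2.72×10^5 V/m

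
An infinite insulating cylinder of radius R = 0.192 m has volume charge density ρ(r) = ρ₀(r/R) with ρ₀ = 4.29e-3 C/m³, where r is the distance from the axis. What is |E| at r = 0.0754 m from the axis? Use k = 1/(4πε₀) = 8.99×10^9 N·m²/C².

By cylindrical symmetry E is radial; use a coaxial Gaussian cylinder of radius 0.0754 m and length L (r < R).
λ_enc = ∫₀^r ρ(r')·2πr' dr' = (2πρ₀/R)·r^3/3 = 2.006×10^-5 C/m.
Applying ∮E·dA = Q_enc/ε₀ with the end caps contributing no flux:
E = 2k|λ_enc|/r = 2(8.99×10^9)(2.006×10^-5)/(0.0754) = 4.78×10^6 N/C.

E = 4.78×10^6 N/C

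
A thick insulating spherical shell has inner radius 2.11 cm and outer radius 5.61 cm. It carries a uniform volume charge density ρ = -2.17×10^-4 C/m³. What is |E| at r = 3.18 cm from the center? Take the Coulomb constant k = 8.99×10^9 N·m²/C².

By spherical symmetry E is radial; choose a Gaussian sphere of radius r = 3.18 cm (within the shell material, 2.11 cm < r < 5.61 cm).
Only the shell between 2.11 cm and r is enclosed: Q_enc = ρ·(4π/3)(r³ − a³) = (-2.17×10^-4)·(4π/3)·((0.0318)³ − (0.0211)³) = -2.069×10^-8 C.
Since E is radial and uniform over the Gaussian sphere, Φ = E·4πr² = Q_enc/ε₀.
E = k|Q_enc|/r² = (8.99×10^9)(2.069×10^-8)/(0.0318)² = 1.84×10^5 N/C.

|E| = 1.84e5 N/C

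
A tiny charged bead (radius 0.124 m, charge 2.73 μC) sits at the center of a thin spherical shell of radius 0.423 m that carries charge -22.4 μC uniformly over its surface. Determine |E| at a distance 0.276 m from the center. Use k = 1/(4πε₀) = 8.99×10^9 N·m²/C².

|E| ≈ 3.22×10^5 V/m

Symmetry ⇒ E = E(r) r̂. Gaussian sphere of radius r = 0.276 m (between the bodies, 0.124 m < r < 0.423 m).
The shell at 0.423 m lies outside the Gaussian surface, so Q_enc = 2.73 μC = 2.73×10^-6 C.
By Gauss's law, ∮E·dA = E·4πr² = Q_enc/ε₀.
E = k|Q_enc|/r² = (8.99×10^9)(2.73×10^-6)/(0.276)² = 3.22×10^5 N/C.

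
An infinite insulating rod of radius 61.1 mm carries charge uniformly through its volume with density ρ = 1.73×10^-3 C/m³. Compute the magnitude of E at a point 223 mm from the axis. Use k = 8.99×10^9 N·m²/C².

By cylindrical symmetry E is radial; use a coaxial Gaussian cylinder of radius 223 mm and length L (r > 61.1 mm, full cross-section enclosed).
λ_enc = ρ·πR² = (1.73×10^-3)π(0.0611)² = 2.029e-5 C/m.
Gauss's law: E·2πrL = λ_enc L/ε₀.
E = 2k|λ_enc|/r = 2(8.99×10^9)(2.029e-5)/(0.223) = 1.64×10^6 N/C.

|E| ≈ 1.64e6 V/m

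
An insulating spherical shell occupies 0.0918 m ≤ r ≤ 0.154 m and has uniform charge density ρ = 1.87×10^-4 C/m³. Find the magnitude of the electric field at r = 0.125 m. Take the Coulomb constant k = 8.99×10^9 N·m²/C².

Symmetry ⇒ E = E(r) r̂. Gaussian sphere of radius r = 0.125 m (within the shell material, 0.0918 m < r < 0.154 m).
Only the shell between 0.0918 m and r is enclosed: Q_enc = ρ·(4π/3)(r³ − a³) = (1.87×10^-4)·(4π/3)·((0.125)³ − (0.0918)³) = 9.239×10^-7 C.
Gauss's law: E·4πr² = Q_enc/ε₀.
E = k|Q_enc|/r² = (8.99×10^9)(9.239×10^-7)/(0.125)² = 5.32e5 N/C.

5.32×10^5 V/m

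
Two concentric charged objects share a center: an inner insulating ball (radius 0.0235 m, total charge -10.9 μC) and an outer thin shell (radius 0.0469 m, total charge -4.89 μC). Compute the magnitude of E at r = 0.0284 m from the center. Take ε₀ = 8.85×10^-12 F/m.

Use a concentric Gaussian sphere at r = 0.0284 m (between the bodies, 0.0235 m < r < 0.0469 m).
Only the inner charge is enclosed; the outer shell contributes nothing inside itself. Q_enc = -10.9 μC = -1.09e-5 C.
Gauss's law: E·4πr² = Q_enc/ε₀.
E = |Q_enc|/(4πε₀r²) = (1.09e-5)/(4π·8.85×10^-12·(0.0284)²) = 1.22×10^8 N/C.

|E| ≈ 1.22×10^8 N/C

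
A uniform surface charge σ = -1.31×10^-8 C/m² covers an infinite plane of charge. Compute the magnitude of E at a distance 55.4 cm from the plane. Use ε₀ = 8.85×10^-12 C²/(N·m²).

|E| = 740 N/C

By planar symmetry E is perpendicular to the sheet and uniform; use a Gaussian pillbox with flat faces of area A on each side of the sheet.
Flux Φ = 2EA and Q_enc = σA, so 2EA = σA/ε₀ ⇒ E = |σ|/(2ε₀), independent of distance.
E = |σ|/(2ε₀) = (1.31e-8)/(2·8.85×10^-12) = 740 N/C.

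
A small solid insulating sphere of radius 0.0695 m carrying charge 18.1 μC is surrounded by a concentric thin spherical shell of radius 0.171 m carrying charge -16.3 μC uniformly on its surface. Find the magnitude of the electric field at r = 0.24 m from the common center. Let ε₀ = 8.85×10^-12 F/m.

E ≈ 2.81e5 N/C

Take a concentric spherical Gaussian surface of radius r = 0.24 m (r > 0.171 m, enclosing both).
Q_enc = (18.1 μC) + (-16.3 μC) = 1.80×10^-6 C.
Gauss's law: E·4πr² = Q_enc/ε₀.
E = |Q_enc|/(4πε₀r²) = (1.80×10^-6)/(4π·8.85×10^-12·(0.24)²) = 2.81×10^5 N/C.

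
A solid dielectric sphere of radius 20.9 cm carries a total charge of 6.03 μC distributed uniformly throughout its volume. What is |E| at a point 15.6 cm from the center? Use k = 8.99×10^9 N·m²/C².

Use a concentric Gaussian sphere at r = 15.6 cm (r < R).
Only the charge within r is enclosed: Q_enc = Q·(r/R)³ = (6.03 μC)·(15.6 cm/20.9 cm)³ = 2.508×10^-6 C.
Since E is radial and uniform over the Gaussian sphere, Φ = E·4πr² = Q_enc/ε₀.
E = k|Q_enc|/r² = (8.99×10^9)(2.508e-6)/(0.156)² = 9.26×10^5 N/C.

9.26e5 N/C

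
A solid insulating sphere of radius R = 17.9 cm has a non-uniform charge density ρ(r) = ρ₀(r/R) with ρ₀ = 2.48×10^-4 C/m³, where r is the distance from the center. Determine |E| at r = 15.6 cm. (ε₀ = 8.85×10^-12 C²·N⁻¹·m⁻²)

Use a concentric Gaussian sphere at r = 15.6 cm (r < R).
Integrate the density: Q_enc = 4π ∫₀^r ρ₀(r'/R)^1 r'² dr' = 4πρ₀ r^4/(4·R) = 2.578×10^-6 C.
Applying ∮E·dA = Q_enc/ε₀ with Φ = E(4πr²):
E = |Q_enc|/(4πε₀r²) = (2.578×10^-6)/(4π·8.85×10^-12·(0.156)²) = 9.52e5 N/C.

9.52e5 N/C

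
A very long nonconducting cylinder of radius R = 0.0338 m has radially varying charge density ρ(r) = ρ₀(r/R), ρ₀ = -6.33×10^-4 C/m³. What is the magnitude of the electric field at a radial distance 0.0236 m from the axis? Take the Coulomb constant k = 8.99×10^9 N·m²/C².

By cylindrical symmetry E is radial; use a coaxial Gaussian cylinder of radius 0.0236 m and length L (r < R).
λ_enc = ∫₀^r ρ(r')·2πr' dr' = (2πρ₀/R)·r^3/3 = -5.156×10^-7 C/m.
Since E is radial and uniform over the curved surface, Φ = E·2πrL = Q_enc/ε₀ = λ_enc L/ε₀.
E = 2k|λ_enc|/r = 2(8.99×10^9)(5.156e-7)/(0.0236) = 3.93×10^5 N/C.

E = 3.93×10^5 V/m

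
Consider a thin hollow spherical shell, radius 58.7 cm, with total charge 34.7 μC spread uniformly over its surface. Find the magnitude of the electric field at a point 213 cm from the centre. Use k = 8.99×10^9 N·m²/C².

Use a concentric Gaussian sphere at r = 213 cm (r > 58.7 cm).
The entire shell is enclosed: Q_enc = 3.47×10^-5 C.
By Gauss's law, ∮E·dA = E·4πr² = Q_enc/ε₀.
E = k|Q_enc|/r² = (8.99×10^9)(3.47×10^-5)/(2.13)² = 6.88×10^4 N/C.

6.88e4 V/m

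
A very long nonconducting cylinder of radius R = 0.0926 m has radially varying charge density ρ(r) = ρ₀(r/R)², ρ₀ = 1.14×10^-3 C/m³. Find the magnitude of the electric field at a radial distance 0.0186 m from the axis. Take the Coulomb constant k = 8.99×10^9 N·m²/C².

E = 2.42×10^4 N/C

By cylindrical symmetry E is radial; use a coaxial Gaussian cylinder of radius 0.0186 m and length L (r < R).
λ_enc = ∫₀^r ρ(r')·2πr' dr' = (2πρ₀/R²)·r^4/4 = 2.50×10^-8 C/m.
Gauss's law: E·2πrL = λ_enc L/ε₀.
E = 2k|λ_enc|/r = 2(8.99×10^9)(2.50e-8)/(0.0186) = 2.42e4 N/C.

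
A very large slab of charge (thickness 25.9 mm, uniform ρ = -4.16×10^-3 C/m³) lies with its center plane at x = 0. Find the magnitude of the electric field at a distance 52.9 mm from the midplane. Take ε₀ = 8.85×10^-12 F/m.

The point |x| = 52.9 mm lies outside the slab (half-thickness 0.01295 m). A symmetric pillbox spanning the full slab encloses Q_enc = ρ·d·A.
Flux = 2EA ⇒ E = |ρ|d/(2ε₀), independent of distance outside.
E = (4.16×10^-3)(0.0259)/(2·8.85×10^-12) = 6.09×10^6 N/C.

|E| = 6.09×10^6 N/C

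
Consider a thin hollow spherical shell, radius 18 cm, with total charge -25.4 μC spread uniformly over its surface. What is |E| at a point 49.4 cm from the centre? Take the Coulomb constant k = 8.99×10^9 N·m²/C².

Take a concentric spherical Gaussian surface of radius r = 49.4 cm (r > 18 cm).
The entire shell is enclosed: Q_enc = -2.54×10^-5 C.
Since E is radial and uniform over the Gaussian sphere, Φ = E·4πr² = Q_enc/ε₀.
E = k|Q_enc|/r² = (8.99×10^9)(2.54e-5)/(0.494)² = 9.36×10^5 N/C.

|E| = 9.36×10^5 V/m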